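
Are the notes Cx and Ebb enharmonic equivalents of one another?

C## = pitch class 2 and Ebb = pitch class 2 — the same pitch class, so they are enharmonic equivalents.

Yes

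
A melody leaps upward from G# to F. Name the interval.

The letter names run G→F, a span of 6 letter steps, so the interval is some kind of seventh.
G# to F is 9 semitones. A major seventh is 11, so 9 makes it diminished.

diminished seventh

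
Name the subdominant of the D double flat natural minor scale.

Gbb

Degree 4 takes the letter 3 steps above D, which is G.
In natural minor, degree 4 sits 5 semitones above the tonic. Dbb + 5 semitones is pitch class 5, spelled on G as Gbb.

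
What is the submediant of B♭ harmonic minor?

The Bb harmonic minor scale runs Bb C Db Eb F Gb A.
Degree 6 is Gb.

Gb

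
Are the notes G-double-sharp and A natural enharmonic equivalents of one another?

Yes

G## = pitch class 9 and A = pitch class 9 — the same pitch class, so they are enharmonic equivalents.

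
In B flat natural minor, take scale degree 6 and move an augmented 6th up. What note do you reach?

E

Scale degree 6 of Bb natural minor is Gb.
An augmented sixth (10 semitones) above Gb lands on the letter E, giving E.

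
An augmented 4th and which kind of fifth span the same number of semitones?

An augmented fourth spans 6 semitones.
A fifth spanning 6 semitones is diminished (the perfect fifth is 7).

diminished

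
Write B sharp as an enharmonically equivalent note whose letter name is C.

C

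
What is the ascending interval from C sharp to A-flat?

Counting letters C–D–E–F–G–A gives a sixth.
C#→Ab = 7 semitones, 2 narrower than the major sixth (9), so diminished.

diminished sixth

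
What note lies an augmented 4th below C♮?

Gb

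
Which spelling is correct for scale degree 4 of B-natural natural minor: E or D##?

Each scale degree takes a distinct letter name. Degree 4 of a scale on B must use the letter E.
E and D## are enharmonically the same pitch, but only E uses the letter E, so it is the correct spelling here.

E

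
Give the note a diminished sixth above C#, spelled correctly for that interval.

Ab

C up a major sixth is A, so the target letter is A.
From C#, a diminished sixth is 7 semitones up: Ab.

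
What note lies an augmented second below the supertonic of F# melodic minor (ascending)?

The supertonic of F# melodic minor (ascending) is G#.
An augmented second (3 semitones) below G# lands on the letter F, giving F.

F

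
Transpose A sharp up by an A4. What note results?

D##

A fourth above A lands on the letter D.
An augmented fourth spans 6 semitones, so A# moves to pitch class 4. On the letter D that is D##.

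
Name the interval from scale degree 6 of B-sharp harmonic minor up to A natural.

Scale degree 6 of B# harmonic minor is G#.
G# up to A: letters G→A make it a second; 1 semitone makes it minor.

minor second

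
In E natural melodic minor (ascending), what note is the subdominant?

Degree 4 takes the letter 3 steps above E, which is A.
In melodic minor (ascending), degree 4 sits 5 semitones above the tonic. E + 5 semitones is pitch class 9, spelled on A as A.

A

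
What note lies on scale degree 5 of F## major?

C##

Degree 5 takes the letter 4 steps above F, which is C.
In major, degree 5 sits 7 semitones above the tonic. F## + 7 semitones is pitch class 2, spelled on C as C##.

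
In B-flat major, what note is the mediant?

Degree 3 takes the letter 2 steps above B, which is D.
In major, degree 3 sits 4 semitones above the tonic. Bb + 4 semitones is pitch class 2, spelled on D as D.

D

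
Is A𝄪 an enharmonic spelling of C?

A## is pitch class 11; C is pitch class 0.
The pitch classes differ (11 vs. 0), so they are not enharmonic equivalents.

No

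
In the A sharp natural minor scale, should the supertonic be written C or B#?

B#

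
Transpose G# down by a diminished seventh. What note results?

A##

A seventh below G lands on the letter A.
A diminished seventh spans 9 semitones, so G# moves to pitch class 11. On the letter A that is A##.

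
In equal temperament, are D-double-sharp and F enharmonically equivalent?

D## is pitch class 4; F is pitch class 5.
The pitch classes differ (4 vs. 5), so they are not enharmonic equivalents.

No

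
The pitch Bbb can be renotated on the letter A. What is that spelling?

Bbb is pitch class 9. The letter A alone is pitch class 9.
Pitch class 9 on A needs no accidental: A.

A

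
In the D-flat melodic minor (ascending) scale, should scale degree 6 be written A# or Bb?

Bb

Each scale degree takes a distinct letter name. Degree 6 of a scale on D must use the letter B.
Bb and A# are enharmonically the same pitch, but only Bb uses the letter B, so it is the correct spelling here.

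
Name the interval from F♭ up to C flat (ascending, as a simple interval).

The letter names run F→C, a span of 4 letter steps, so the interval is some kind of fifth.
Fb to Cb is 7 semitones. A perfect fifth is 7, so 7 makes it perfect.

perfect fifth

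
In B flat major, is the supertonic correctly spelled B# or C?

Each scale degree takes a distinct letter name. Degree 2 of a scale on B must use the letter C.
C and B# are enharmonically the same pitch, but only C uses the letter C, so it is the correct spelling here.

C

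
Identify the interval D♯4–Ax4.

augmented fifth

The letter names run D→A, a span of 4 letter steps, so the interval is some kind of fifth.
D# to A## is 8 semitones. A perfect fifth is 7, so 8 makes it augmented.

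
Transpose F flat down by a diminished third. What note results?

F down a major third is Db, so the target letter is D.
From Fb, a diminished third is 2 semitones down: D.

D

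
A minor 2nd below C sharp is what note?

B#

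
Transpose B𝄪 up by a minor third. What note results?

D##

B up a major third is D#, so the target letter is D.
From B##, a minor third is 3 semitones up: D##.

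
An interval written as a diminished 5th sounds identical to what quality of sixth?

doubly diminished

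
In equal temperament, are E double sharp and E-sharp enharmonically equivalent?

No

Two spellings are enharmonically equivalent only if they share a pitch class.
Here E## → 6, E# → 5; 5 ≠ 6, so they are not.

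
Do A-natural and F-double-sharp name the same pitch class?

Two spellings are enharmonically equivalent only if they share a pitch class.
Here A → 9, F## → 7; 7 ≠ 9, so they are not.

No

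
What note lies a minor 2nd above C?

C up a major second is D, so the target letter is D.
From C, a minor second is 1 semitone up: Db.

Db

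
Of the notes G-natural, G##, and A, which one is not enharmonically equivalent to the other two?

G

In 12-tone equal temperament, enharmonic equivalents share a pitch class. G is pitch class 7; G## is pitch class 9; A is pitch class 9.
G## and A share pitch class 9, while G is pitch class 7.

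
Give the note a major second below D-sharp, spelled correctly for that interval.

C#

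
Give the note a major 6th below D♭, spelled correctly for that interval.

Fb

D down a major sixth is F, so the target letter is F.
From Db, a major sixth is 9 semitones down: Fb.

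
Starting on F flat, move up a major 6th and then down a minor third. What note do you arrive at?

Bb

A major sixth up from Fb is Db (letter D, 9 semitones up).
A minor third down from Db is Bb (letter B, 3 semitones down).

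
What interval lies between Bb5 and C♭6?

minor second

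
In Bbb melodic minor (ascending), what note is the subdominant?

The Bbb melodic minor (ascending) scale runs Bbb Cb Dbb Ebb Fb Gb Ab.
Degree 4 is Ebb.

Ebb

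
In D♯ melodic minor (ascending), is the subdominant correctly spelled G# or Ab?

G#

Each scale degree takes a distinct letter name. Degree 4 of a scale on D must use the letter G.
G# and Ab are enharmonically the same pitch, but only G# uses the letter G, so it is the correct spelling here.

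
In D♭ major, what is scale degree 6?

Bb

Degree 6 takes the letter 5 steps above D, which is B.
In major, degree 6 sits 9 semitones above the tonic. Db + 9 semitones is pitch class 10, spelled on B as Bb.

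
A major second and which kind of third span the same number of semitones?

A major second spans 2 semitones.
A third spanning 2 semitones is diminished (the major third is 4).

diminished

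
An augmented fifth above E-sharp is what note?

B##

A fifth above E lands on the letter B.
An augmented fifth spans 8 semitones, so E# moves to pitch class 1. On the letter B that is B##.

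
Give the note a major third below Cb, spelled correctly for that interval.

A third below C lands on the letter A.
A major third spans 4 semitones, so Cb moves to pitch class 7. On the letter A that is Abb.

Abb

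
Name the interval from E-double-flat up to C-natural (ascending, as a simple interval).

augmented sixth

The letter names run E→C, a span of 5 letter steps, so the interval is some kind of sixth.
Ebb to C is 10 semitones. A major sixth is 9, so 10 makes it augmented.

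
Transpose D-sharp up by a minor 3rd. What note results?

F#

A third above D lands on the letter F.
A minor third spans 3 semitones, so D# moves to pitch class 6. On the letter F that is F#.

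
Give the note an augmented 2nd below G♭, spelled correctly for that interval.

Fbb

G down a major second is F, so the target letter is F.
From Gb, an augmented second is 3 semitones down: Fbb.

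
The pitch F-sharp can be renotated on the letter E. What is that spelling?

F# is pitch class 6. The letter E alone is pitch class 4.
To reach pitch class 6 from E requires an offset of +2 semitones, i.e. double sharp: E##.

E##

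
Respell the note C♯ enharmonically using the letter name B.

B##

C# is pitch class 1. The letter B alone is pitch class 11.
To reach pitch class 1 from B requires an offset of +2 semitones, i.e. double sharp: B##.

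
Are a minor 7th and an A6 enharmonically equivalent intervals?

Yes

A minor seventh spans 10 semitones; an augmented sixth spans 10.
They are enharmonically equivalent.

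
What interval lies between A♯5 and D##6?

augmented fourth

Counting letters A–B–C–D gives a fourth.
A#→D## = 6 semitones, 1 wider than the perfect fourth (5), so augmented.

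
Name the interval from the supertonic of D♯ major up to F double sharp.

major second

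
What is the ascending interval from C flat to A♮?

augmented sixth

The letter names run C→A, a span of 5 letter steps, so the interval is some kind of sixth.
Cb to A is 10 semitones. A major sixth is 9, so 10 makes it augmented.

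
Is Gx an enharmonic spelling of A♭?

Two spellings are enharmonically equivalent only if they share a pitch class.
Here G## → 9, Ab → 8; 8 ≠ 9, so they are not.

No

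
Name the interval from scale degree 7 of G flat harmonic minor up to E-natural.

major seventh

Scale degree 7 of Gb harmonic minor is F.
F up to E: letters F→E make it a seventh; 11 semitones makes it major.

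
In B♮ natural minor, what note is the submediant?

G

Degree 6 takes the letter 5 steps above B, which is G.
In natural minor, degree 6 sits 8 semitones above the tonic. B + 8 semitones is pitch class 7, spelled on G as G.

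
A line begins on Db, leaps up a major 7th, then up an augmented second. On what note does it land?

A major seventh up from Db is C (letter C, 11 semitones up).
An augmented second up from C is D# (letter D, 3 semitones up).

D#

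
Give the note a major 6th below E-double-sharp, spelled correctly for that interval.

G##

E down a major sixth is G, so the target letter is G.
From E##, a major sixth is 9 semitones down: G##.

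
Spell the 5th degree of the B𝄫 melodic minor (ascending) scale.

Degree 5 takes the letter 4 steps above B, which is F.
In melodic minor (ascending), degree 5 sits 7 semitones above the tonic. Bbb + 7 semitones is pitch class 4, spelled on F as Fb.

Fb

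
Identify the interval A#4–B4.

Counting letters A–B gives a second.
A#→B = 1 semitone, 1 narrower than the major second (2), so minor.

minor second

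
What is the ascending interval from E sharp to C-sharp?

minor sixth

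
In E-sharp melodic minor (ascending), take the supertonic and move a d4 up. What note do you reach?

The supertonic of E# melodic minor (ascending) is F##.
A diminished fourth (4 semitones) above F## lands on the letter B, giving B.

B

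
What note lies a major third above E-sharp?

E up a major third is G#, so the target letter is G.
From E#, a major third is 4 semitones up: G##.

G##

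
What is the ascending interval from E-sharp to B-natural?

Counting letters E–F–G–A–B gives a fifth.
E#→B = 6 semitones, 1 narrower than the perfect fifth (7), so diminished.

diminished fifth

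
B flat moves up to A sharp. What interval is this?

Counting letters B–C–D–E–F–G–A gives a seventh.
Bb→A# = 12 semitones, 1 wider than the major seventh (11), so augmented.

augmented seventh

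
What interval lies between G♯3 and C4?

diminished fourth

Counting letters G–A–B–C gives a fourth.
G#→C = 4 semitones, 1 narrower than the perfect fourth (5), so diminished.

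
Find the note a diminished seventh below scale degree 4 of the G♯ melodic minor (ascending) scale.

Scale degree 4 of G# melodic minor (ascending) is C#.
A diminished seventh (9 semitones) below C# lands on the letter D, giving D##.

D##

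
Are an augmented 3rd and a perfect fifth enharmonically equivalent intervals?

No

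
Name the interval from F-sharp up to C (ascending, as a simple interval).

diminished fifth

Counting letters F–G–A–B–C gives a fifth.
F#→C = 6 semitones, 1 narrower than the perfect fifth (7), so diminished.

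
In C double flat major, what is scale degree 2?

Dbb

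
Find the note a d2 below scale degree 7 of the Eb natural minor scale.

Scale degree 7 of Eb natural minor is Db.
A diminished second (0 semitones) below Db lands on the letter C, giving C#.

C#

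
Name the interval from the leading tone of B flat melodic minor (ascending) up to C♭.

diminished third

The leading tone of Bb melodic minor (ascending) is A.
A up to Cb: letters A→C make it a third; 2 semitones makes it diminished.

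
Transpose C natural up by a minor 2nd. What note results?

A second above C lands on the letter D.
A minor second spans 1 semitone, so C moves to pitch class 1. On the letter D that is Db.

Db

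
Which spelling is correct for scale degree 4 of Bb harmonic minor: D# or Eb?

Eb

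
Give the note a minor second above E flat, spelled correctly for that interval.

Fb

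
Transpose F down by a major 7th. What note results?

Gb

F down a major seventh is Gb, so the target letter is G.
From F, a major seventh is 11 semitones down: Gb.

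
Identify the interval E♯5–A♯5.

perfect fourth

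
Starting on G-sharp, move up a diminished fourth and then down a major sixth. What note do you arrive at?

A diminished fourth up from G# is C (letter C, 4 semitones up).
A major sixth down from C is Eb (letter E, 9 semitones down).

Eb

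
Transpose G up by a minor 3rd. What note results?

G up a major third is B, so the target letter is B.
From G, a minor third is 3 semitones up: Bb.

Bb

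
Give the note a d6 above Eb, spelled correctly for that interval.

Cbb

A sixth above E lands on the letter C.
A diminished sixth spans 7 semitones, so Eb moves to pitch class 10. On the letter C that is Cbb.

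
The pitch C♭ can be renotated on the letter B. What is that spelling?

B

Cb is pitch class 11. The letter B alone is pitch class 11.
Pitch class 11 on B needs no accidental: B.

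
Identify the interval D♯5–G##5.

augmented fourth

The letter names run D→G, a span of 3 letter steps, so the interval is some kind of fourth.
D# to G## is 6 semitones. A perfect fourth is 5, so 6 makes it augmented.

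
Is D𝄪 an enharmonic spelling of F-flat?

D## is pitch class 4; Fb is pitch class 4.
All spellings map to pitch class 4, so they are enharmonically equivalent.

Yes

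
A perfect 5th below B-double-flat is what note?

Ebb

A fifth below B lands on the letter E.
A perfect fifth spans 7 semitones, so Bbb moves to pitch class 2. On the letter E that is Ebb.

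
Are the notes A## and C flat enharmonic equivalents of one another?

A## is pitch class 11; Cb is pitch class 11.
All spellings map to pitch class 11, so they are enharmonically equivalent.

Yes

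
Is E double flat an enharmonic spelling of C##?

Yes

Ebb is pitch class 2; C## is pitch class 2.
All spellings map to pitch class 2, so they are enharmonically equivalent.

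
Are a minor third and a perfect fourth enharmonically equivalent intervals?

A minor third spans 3 semitones; a perfect fourth spans 5.
The spans differ, so they are not enharmonic equivalents.

No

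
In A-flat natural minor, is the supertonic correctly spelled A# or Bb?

Bb

Each scale degree takes a distinct letter name. Degree 2 of a scale on A must use the letter B.
Bb and A# are enharmonically the same pitch, but only Bb uses the letter B, so it is the correct spelling here.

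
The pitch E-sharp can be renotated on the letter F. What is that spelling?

F

E# is pitch class 5. The letter F alone is pitch class 5.
Pitch class 5 on F needs no accidental: F.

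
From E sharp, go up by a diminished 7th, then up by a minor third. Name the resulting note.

F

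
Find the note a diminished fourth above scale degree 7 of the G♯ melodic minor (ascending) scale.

B

Scale degree 7 of G# melodic minor (ascending) is F##.
A diminished fourth (4 semitones) above F## lands on the letter B, giving B.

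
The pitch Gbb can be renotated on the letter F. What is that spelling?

F

Plain F sits at the same pitch as Gbb, so on the letter F the same pitch needs a natural: F.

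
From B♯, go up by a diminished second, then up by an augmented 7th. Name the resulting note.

A diminished second up from B# is C (letter C, 0 semitones up).
An augmented seventh up from C is B# (letter B, 12 semitones up).

B#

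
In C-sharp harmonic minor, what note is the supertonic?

Degree 2 takes the letter 1 step above C, which is D.
In harmonic minor, degree 2 sits 2 semitones above the tonic. C# + 2 semitones is pitch class 3, spelled on D as D#.

D#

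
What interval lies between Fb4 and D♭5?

Counting letters F–G–A–B–C–D gives a sixth.
Fb→Db = 9 semitones, exactly the major sixth.

major sixth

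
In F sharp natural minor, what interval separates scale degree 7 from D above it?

Scale degree 7 of F# natural minor is E.
E up to D: letters E→D make it a seventh; 10 semitones makes it minor.

minor seventh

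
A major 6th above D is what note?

B

D up a major sixth is B, so the target letter is B.
From D, a major sixth is 9 semitones up: B.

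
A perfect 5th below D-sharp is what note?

G#

A fifth below D lands on the letter G.
A perfect fifth spans 7 semitones, so D# moves to pitch class 8. On the letter G that is G#.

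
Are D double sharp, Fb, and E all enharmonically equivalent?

Yes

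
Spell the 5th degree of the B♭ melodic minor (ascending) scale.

Degree 5 takes the letter 4 steps above B, which is F.
In melodic minor (ascending), degree 5 sits 7 semitones above the tonic. Bb + 7 semitones is pitch class 5, spelled on F as F.

F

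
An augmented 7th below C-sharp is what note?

C down a major seventh is Db, so the target letter is D.
From C#, an augmented seventh is 12 semitones down: Db.

Db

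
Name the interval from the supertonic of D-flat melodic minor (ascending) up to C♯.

The supertonic of Db melodic minor (ascending) is Eb.
Eb up to C#: letters E→C make it a sixth; 10 semitones makes it augmented.

augmented sixth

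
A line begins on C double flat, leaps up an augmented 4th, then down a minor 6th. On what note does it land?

Ab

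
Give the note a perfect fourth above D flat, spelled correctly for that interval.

Gb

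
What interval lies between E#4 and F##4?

The letter names run E→F, a span of 1 letter step, so the interval is some kind of second.
E# to F## is 2 semitones. A major second is 2, so 2 makes it major.

major second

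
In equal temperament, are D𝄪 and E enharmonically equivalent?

D## = pitch class 4 and E = pitch class 4 — the same pitch class, so they are enharmonic equivalents.

Yes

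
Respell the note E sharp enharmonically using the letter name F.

F

Plain F sits at the same pitch as E#, so on the letter F the same pitch needs a natural: F.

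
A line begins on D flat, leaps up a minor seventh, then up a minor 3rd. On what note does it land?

Ebb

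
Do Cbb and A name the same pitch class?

Cbb is pitch class 10; A is pitch class 9.
The pitch classes differ (10 vs. 9), so they are not enharmonic equivalents.

No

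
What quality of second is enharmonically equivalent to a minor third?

A minor third spans 3 semitones.
A second spanning 3 semitones is augmented (the major second is 2).

augmented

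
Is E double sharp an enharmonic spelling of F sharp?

E## is pitch class 6; F# is pitch class 6.
All spellings map to pitch class 6, so they are enharmonically equivalent.

Yes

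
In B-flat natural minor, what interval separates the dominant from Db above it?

minor sixth

The dominant of Bb natural minor is F.
F up to Db: letters F→D make it a sixth; 8 semitones makes it minor.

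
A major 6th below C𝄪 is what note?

A sixth below C lands on the letter E.
A major sixth spans 9 semitones, so C## moves to pitch class 5. On the letter E that is E#.

E#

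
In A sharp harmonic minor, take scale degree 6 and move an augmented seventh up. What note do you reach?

Scale degree 6 of A# harmonic minor is F#.
An augmented seventh (12 semitones) above F# lands on the letter E, giving E##.

E##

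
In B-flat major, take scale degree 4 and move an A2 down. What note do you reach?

Scale degree 4 of Bb major is Eb.
An augmented second (3 semitones) below Eb lands on the letter D, giving Dbb.

Dbb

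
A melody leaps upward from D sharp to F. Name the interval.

diminished third

Counting letters D–E–F gives a third.
D#→F = 2 semitones, 2 narrower than the major third (4), so diminished.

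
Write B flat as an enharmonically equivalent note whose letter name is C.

Bb is pitch class 10. The letter C alone is pitch class 0.
To reach pitch class 10 from C requires an offset of -2 semitones, i.e. double flat: Cbb.

Cbb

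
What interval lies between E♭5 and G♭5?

minor third

Counting letters E–F–G gives a third.
Eb→Gb = 3 semitones, 1 narrower than the major third (4), so minor.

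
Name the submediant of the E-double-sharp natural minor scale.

C##

Degree 6 takes the letter 5 steps above E, which is C.
In natural minor, degree 6 sits 8 semitones above the tonic. E## + 8 semitones is pitch class 2, spelled on C as C##.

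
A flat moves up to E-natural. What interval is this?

augmented fifth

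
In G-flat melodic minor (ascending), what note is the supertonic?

Ab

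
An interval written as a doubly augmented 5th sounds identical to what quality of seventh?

diminished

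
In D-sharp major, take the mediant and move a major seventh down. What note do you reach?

G#

The mediant of D# major is F##.
A major seventh (11 semitones) below F## lands on the letter G, giving G#.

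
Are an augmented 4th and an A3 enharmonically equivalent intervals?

An augmented fourth spans 6 semitones; an augmented third spans 5.
The spans differ, so they are not enharmonic equivalents.

No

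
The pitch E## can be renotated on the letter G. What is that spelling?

Gb

E## is pitch class 6. The letter G alone is pitch class 7.
To reach pitch class 6 from G requires an offset of -1 semitone, i.e. flat: Gb.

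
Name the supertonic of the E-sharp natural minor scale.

F##

Degree 2 takes the letter 1 step above E, which is F.
In natural minor, degree 2 sits 2 semitones above the tonic. E# + 2 semitones is pitch class 7, spelled on F as F##.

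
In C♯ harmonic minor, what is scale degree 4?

F#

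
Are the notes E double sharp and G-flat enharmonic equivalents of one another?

Yes

E## is pitch class 6; Gb is pitch class 6.
All spellings map to pitch class 6, so they are enharmonically equivalent.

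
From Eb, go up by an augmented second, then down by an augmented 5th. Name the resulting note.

Bb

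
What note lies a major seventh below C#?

D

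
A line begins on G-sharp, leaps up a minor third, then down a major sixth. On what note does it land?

D

A minor third up from G# is B (letter B, 3 semitones up).
A major sixth down from B is D (letter D, 9 semitones down).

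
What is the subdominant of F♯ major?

The F# major scale runs F# G# A# B C# D# E#.
Degree 4 is B.

B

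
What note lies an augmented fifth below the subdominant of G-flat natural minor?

Fbb

The subdominant of Gb natural minor is Cb.
An augmented fifth (8 semitones) below Cb lands on the letter F, giving Fbb.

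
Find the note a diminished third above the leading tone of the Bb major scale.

The leading tone of Bb major is A.
A diminished third (2 semitones) above A lands on the letter C, giving Cb.

Cb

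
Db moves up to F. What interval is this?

major third

Counting letters D–E–F gives a third.
Db→F = 4 semitones, exactly the major third.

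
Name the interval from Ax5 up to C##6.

minor third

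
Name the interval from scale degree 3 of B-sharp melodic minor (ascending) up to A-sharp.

perfect fifth

Scale degree 3 of B# melodic minor (ascending) is D#.
D# up to A#: letters D→A make it a fifth; 7 semitones makes it perfect.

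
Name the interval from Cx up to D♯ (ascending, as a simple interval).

minor second

Counting letters C–D gives a second.
C##→D# = 1 semitone, 1 narrower than the major second (2), so minor.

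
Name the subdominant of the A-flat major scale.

The Ab major scale runs Ab Bb C Db Eb F G.
Degree 4 is Db.

Db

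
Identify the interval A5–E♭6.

diminished fifth

Counting letters A–B–C–D–E gives a fifth.
A→Eb = 6 semitones, 1 narrower than the perfect fifth (7), so diminished.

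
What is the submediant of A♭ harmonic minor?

The Ab harmonic minor scale runs Ab Bb Cb Db Eb Fb G.
Degree 6 is Fb.

Fb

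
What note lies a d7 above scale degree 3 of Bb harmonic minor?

Scale degree 3 of Bb harmonic minor is Db.
A diminished seventh (9 semitones) above Db lands on the letter C, giving Cbb.

Cbb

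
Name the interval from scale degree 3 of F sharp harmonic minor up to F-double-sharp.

augmented sixth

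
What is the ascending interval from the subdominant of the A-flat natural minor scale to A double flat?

diminished fifth

The subdominant of Ab natural minor is Db.
Db up to Abb: letters D→A make it a fifth; 6 semitones makes it diminished.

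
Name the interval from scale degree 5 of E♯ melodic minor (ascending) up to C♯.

Scale degree 5 of E# melodic minor (ascending) is B#.
B# up to C#: letters B→C make it a second; 1 semitone makes it minor.

minor second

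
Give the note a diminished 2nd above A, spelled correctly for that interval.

Bbb

A second above A lands on the letter B.
A diminished second spans 0 semitones, so A moves to pitch class 9. On the letter B that is Bbb.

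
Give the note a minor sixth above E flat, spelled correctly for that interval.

Cb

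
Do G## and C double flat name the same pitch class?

No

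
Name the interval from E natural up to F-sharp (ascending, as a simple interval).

The letter names run E→F, a span of 1 letter step, so the interval is some kind of second.
E to F# is 2 semitones. A major second is 2, so 2 makes it major.

major second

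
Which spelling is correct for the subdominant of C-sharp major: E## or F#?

Each scale degree takes a distinct letter name. Degree 4 of a scale on C must use the letter F.
F# and E## are enharmonically the same pitch, but only F# uses the letter F, so it is the correct spelling here.

F#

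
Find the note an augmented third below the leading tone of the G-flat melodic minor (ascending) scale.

The leading tone of Gb melodic minor (ascending) is F.
An augmented third (5 semitones) below F lands on the letter D, giving Dbb.

Dbb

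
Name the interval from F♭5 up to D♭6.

major sixth

The letter names run F→D, a span of 5 letter steps, so the interval is some kind of sixth.
Fb to Db is 9 semitones. A major sixth is 9, so 9 makes it major.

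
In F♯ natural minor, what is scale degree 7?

E

Degree 7 takes the letter 6 steps above F, which is E.
In natural minor, degree 7 sits 10 semitones above the tonic. F# + 10 semitones is pitch class 4, spelled on E as E.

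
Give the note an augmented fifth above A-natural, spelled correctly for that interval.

E#

A fifth above A lands on the letter E.
An augmented fifth spans 8 semitones, so A moves to pitch class 5. On the letter E that is E#.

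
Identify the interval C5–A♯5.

Counting letters C–D–E–F–G–A gives a sixth.
C→A# = 10 semitones, 1 wider than the major sixth (9), so augmented.

augmented sixth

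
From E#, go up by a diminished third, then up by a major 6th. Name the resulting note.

A diminished third up from E# is G (letter G, 2 semitones up).
A major sixth up from G is E (letter E, 9 semitones up).

E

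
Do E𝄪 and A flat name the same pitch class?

No

Two spellings are enharmonically equivalent only if they share a pitch class.
Here E## → 6, Ab → 8; 6 ≠ 8, so they are not.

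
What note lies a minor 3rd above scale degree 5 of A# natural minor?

G#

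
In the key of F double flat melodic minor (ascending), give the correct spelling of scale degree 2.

Degree 2 takes the letter 1 step above F, which is G.
In melodic minor (ascending), degree 2 sits 2 semitones above the tonic. Fbb + 2 semitones is pitch class 5, spelled on G as Gbb.

Gbb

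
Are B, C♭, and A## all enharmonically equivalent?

B = pitch class 11 and Cb = pitch class 11 and A## = pitch class 11 — the same pitch class, so they are enharmonic equivalents.

Yes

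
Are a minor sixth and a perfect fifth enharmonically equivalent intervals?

A minor sixth spans 8 semitones; a perfect fifth spans 7.
The spans differ, so they are not enharmonic equivalents.

No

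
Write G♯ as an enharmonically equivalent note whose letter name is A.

Ab

G# is pitch class 8. The letter A alone is pitch class 9.
To reach pitch class 8 from A requires an offset of -1 semitone, i.e. flat: Ab.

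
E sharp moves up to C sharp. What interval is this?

The letter names run E→C, a span of 5 letter steps, so the interval is some kind of sixth.
E# to C# is 8 semitones. A major sixth is 9, so 8 makes it minor.

minor sixth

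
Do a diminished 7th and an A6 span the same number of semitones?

A diminished seventh spans 9 semitones; an augmented sixth spans 10.
The spans differ, so they are not enharmonic equivalents.

No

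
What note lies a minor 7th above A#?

G#

A up a major seventh is G#, so the target letter is G.
From A#, a minor seventh is 10 semitones up: G#.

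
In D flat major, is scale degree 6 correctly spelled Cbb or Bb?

Each scale degree takes a distinct letter name. Degree 6 of a scale on D must use the letter B.
Bb and Cbb are enharmonically the same pitch, but only Bb uses the letter B, so it is the correct spelling here.

Bb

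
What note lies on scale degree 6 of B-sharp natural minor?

Degree 6 takes the letter 5 steps above B, which is G.
In natural minor, degree 6 sits 8 semitones above the tonic. B# + 8 semitones is pitch class 8, spelled on G as G#.

G#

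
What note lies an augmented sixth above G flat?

E

G up a major sixth is E, so the target letter is E.
From Gb, an augmented sixth is 10 semitones up: E.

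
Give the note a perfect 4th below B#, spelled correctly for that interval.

F##

A fourth below B lands on the letter F.
A perfect fourth spans 5 semitones, so B# moves to pitch class 7. On the letter F that is F##.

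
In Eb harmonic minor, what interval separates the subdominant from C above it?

major third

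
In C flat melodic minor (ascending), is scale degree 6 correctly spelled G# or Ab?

Each scale degree takes a distinct letter name. Degree 6 of a scale on C must use the letter A.
Ab and G# are enharmonically the same pitch, but only Ab uses the letter A, so it is the correct spelling here.

Ab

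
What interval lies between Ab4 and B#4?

Counting letters A–B gives a second.
Ab→B# = 4 semitones, 2 wider than the major second (2), so doubly augmented.

doubly augmented second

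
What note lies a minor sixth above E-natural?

A sixth above E lands on the letter C.
A minor sixth spans 8 semitones, so E moves to pitch class 0. On the letter C that is C.

C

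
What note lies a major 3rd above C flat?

Eb

A third above C lands on the letter E.
A major third spans 4 semitones, so Cb moves to pitch class 3. On the letter E that is Eb.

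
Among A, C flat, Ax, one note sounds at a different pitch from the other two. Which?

In 12-tone equal temperament, enharmonic equivalents share a pitch class. A is pitch class 9; Cb is pitch class 11; A## is pitch class 11.
Cb and A## share pitch class 11, while A is pitch class 9.

A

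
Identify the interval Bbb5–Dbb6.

minor third

Counting letters B–C–D gives a third.
Bbb→Dbb = 3 semitones, 1 narrower than the major third (4), so minor.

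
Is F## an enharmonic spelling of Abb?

Yes

F## = pitch class 7 and Abb = pitch class 7 — the same pitch class, so they are enharmonic equivalents.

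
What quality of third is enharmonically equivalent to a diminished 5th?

A diminished fifth spans 6 semitones.
A third spanning 6 semitones is doubly augmented (the major third is 4).

doubly augmented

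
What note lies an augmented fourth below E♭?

Bbb

A fourth below E lands on the letter B.
An augmented fourth spans 6 semitones, so Eb moves to pitch class 9. On the letter B that is Bbb.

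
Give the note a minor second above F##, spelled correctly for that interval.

F up a major second is G, so the target letter is G.
From F##, a minor second is 1 semitone up: G#.

G#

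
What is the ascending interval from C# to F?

diminished fourth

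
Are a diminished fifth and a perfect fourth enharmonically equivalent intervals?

No

A diminished fifth spans 6 semitones; a perfect fourth spans 5.
The spans differ, so they are not enharmonic equivalents.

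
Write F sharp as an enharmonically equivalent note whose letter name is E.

E##

Plain E sits 2 semitones below F#, so on the letter E the same pitch needs a double sharp: E##.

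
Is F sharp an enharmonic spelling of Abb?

No

F# is pitch class 6; Abb is pitch class 7.
The pitch classes differ (6 vs. 7), so they are not enharmonic equivalents.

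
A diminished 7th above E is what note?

A seventh above E lands on the letter D.
A diminished seventh spans 9 semitones, so E moves to pitch class 1. On the letter D that is Db.

Db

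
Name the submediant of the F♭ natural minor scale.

The Fb natural minor scale runs Fb Gb Abb Bbb Cb Dbb Ebb.
Degree 6 is Dbb.

Dbb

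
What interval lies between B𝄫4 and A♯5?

doubly augmented seventh

Counting letters B–C–D–E–F–G–A gives a seventh.
Bbb→A# = 13 semitones, 2 wider than the major seventh (11), so doubly augmented.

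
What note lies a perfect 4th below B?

F#

A fourth below B lands on the letter F.
A perfect fourth spans 5 semitones, so B moves to pitch class 6. On the letter F that is F#.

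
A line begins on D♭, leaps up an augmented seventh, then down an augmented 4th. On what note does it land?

G

An augmented seventh up from Db is C# (letter C, 12 semitones up).
An augmented fourth down from C# is G (letter G, 6 semitones down).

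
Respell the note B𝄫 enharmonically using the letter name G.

Bbb is pitch class 9. The letter G alone is pitch class 7.
To reach pitch class 9 from G requires an offset of +2 semitones, i.e. double sharp: G##.

G##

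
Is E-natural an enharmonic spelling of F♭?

Yes

E is pitch class 4; Fb is pitch class 4.
All spellings map to pitch class 4, so they are enharmonically equivalent.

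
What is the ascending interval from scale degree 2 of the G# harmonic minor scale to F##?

Scale degree 2 of G# harmonic minor is A#.
A# up to F##: letters A→F make it a sixth; 9 semitones makes it major.

major sixth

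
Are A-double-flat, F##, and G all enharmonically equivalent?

Yes

Abb = pitch class 7 and F## = pitch class 7 and G = pitch class 7 — the same pitch class, so they are enharmonic equivalents.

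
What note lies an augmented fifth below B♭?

A fifth below B lands on the letter E.
An augmented fifth spans 8 semitones, so Bb moves to pitch class 2. On the letter E that is Ebb.

Ebb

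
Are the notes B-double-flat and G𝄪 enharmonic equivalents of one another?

Bbb is pitch class 9; G## is pitch class 9.
All spellings map to pitch class 9, so they are enharmonically equivalent.

Yes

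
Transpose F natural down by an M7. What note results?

F down a major seventh is Gb, so the target letter is G.
From F, a major seventh is 11 semitones down: Gb.

Gb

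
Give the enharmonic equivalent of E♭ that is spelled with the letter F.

Plain F sits 2 semitones above Eb, so on the letter F the same pitch needs a double flat: Fbb.

Fbb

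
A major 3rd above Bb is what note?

D

B up a major third is D#, so the target letter is D.
From Bb, a major third is 4 semitones up: D.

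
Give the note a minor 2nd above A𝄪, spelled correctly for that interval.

B#

A up a major second is B, so the target letter is B.
From A##, a minor second is 1 semitone up: B#.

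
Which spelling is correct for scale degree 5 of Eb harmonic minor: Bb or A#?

Each scale degree takes a distinct letter name. Degree 5 of a scale on E must use the letter B.
Bb and A# are enharmonically the same pitch, but only Bb uses the letter B, so it is the correct spelling here.

Bb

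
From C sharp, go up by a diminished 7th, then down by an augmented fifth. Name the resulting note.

A diminished seventh up from C# is Bb (letter B, 9 semitones up).
An augmented fifth down from Bb is Ebb (letter E, 8 semitones down).

Ebb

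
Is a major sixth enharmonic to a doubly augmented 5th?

Yes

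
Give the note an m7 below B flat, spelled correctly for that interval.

C

A seventh below B lands on the letter C.
A minor seventh spans 10 semitones, so Bb moves to pitch class 0. On the letter C that is C.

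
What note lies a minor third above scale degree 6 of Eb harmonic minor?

Ebb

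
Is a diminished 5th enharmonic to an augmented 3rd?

No

A diminished fifth spans 6 semitones; an augmented third spans 5.
The spans differ, so they are not enharmonic equivalents.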